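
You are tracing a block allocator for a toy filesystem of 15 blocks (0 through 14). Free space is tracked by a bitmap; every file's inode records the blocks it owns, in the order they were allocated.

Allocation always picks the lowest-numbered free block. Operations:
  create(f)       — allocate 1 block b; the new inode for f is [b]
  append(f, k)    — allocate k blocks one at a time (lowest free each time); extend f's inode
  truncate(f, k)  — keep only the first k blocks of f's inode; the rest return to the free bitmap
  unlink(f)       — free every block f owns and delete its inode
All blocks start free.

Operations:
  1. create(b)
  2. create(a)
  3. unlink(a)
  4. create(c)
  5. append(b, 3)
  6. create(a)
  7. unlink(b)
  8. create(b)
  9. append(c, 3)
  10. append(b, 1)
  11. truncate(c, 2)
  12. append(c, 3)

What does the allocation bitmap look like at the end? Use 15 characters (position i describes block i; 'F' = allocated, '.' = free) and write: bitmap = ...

[1] create(b) — b=0 (map F..............)
[2] create(a) — a=1 b=0 (map FF.............)
[3] unlink(a) — b=0 (map F..............)
[4] create(c) — b=0 c=1 (map FF.............)
[5] append(b, 3) — b=0,2,3,4 c=1 (map FFFFF..........)
[6] create(a) — a=5 b=0,2,3,4 c=1 (map FFFFFF.........)
[7] unlink(b) — a=5 c=1 (map .F...F.........)
[8] create(b) — a=5 b=0 c=1 (map FF...F.........)
[9] append(c, 3) — a=5 b=0 c=1,2,3,4 (map FFFFFF.........)
[10] append(b, 1) — a=5 b=0,6 c=1,2,3,4 (map FFFFFFF........)
[11] truncate(c, 2) — a=5 b=0,6 c=1,2 (map FFF..FF........)
[12] append(c, 3) — a=5 b=0,6 c=1,2,3,4,7 (map FFFFFFFF.......)

bitmap = FFFFFFFF.......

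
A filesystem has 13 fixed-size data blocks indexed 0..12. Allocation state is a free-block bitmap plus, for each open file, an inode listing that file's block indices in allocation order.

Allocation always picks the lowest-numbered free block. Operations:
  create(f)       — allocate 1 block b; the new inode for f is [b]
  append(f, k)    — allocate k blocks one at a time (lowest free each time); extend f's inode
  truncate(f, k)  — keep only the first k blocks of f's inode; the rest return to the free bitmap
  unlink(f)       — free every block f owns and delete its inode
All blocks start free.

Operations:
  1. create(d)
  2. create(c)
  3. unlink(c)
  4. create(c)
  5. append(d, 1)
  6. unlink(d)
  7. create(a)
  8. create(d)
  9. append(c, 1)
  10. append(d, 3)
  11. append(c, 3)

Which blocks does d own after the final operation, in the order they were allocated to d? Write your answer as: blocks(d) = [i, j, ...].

[1] create(d) — d=0 (map F............)
[2] create(c) — c=1 d=0 (map FF...........)
[3] unlink(c) — d=0 (map F............)
[4] create(c) — c=1 d=0 (map FF...........)
[5] append(d, 1) — c=1 d=0,2 (map FFF..........)
[6] unlink(d) — c=1 (map .F...........)
[7] create(a) — a=0 c=1 (map FF...........)
[8] create(d) — a=0 c=1 d=2 (map FFF..........)
[9] append(c, 1) — a=0 c=1,3 d=2 (map FFFF.........)
[10] append(d, 3) — a=0 c=1,3 d=2,4,5,6 (map FFFFFFF......)
[11] append(c, 3) — a=0 c=1,3,7,8,9 d=2,4,5,6 (map FFFFFFFFFF...)

blocks(d) = [2, 4, 5, 6]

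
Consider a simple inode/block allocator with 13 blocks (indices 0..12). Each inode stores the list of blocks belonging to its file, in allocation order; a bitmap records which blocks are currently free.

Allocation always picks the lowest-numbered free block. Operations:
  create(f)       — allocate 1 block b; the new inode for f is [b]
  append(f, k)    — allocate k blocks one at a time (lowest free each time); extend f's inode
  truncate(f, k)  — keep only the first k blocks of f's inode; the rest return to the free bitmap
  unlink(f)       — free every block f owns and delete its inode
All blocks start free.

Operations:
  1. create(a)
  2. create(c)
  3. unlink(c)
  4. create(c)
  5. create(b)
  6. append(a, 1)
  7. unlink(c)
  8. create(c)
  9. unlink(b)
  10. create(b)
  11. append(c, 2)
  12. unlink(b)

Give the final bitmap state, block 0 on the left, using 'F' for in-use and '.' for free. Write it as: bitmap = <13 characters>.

bitmap = FF.FFF.......

after create(a) → a:[0]  free=[F............]
after create(c) → a:[0], c:[1]  free=[FF...........]
after unlink(c) → a:[0]  free=[F............]
after create(c) → a:[0], c:[1]  free=[FF...........]
after create(b) → a:[0], b:[2], c:[1]  free=[FFF..........]
after append(a, 1) → a:[0, 3], b:[2], c:[1]  free=[FFFF.........]
after unlink(c) → a:[0, 3], b:[2]  free=[F.FF.........]
after create(c) → a:[0, 3], b:[2], c:[1]  free=[FFFF.........]
after unlink(b) → a:[0, 3], c:[1]  free=[FF.F.........]
after create(b) → a:[0, 3], b:[2], c:[1]  free=[FFFF.........]
after append(c, 2) → a:[0, 3], b:[2], c:[1, 4, 5]  free=[FFFFFF.......]
after unlink(b) → a:[0, 3], c:[1, 4, 5]  free=[FF.FFF.......]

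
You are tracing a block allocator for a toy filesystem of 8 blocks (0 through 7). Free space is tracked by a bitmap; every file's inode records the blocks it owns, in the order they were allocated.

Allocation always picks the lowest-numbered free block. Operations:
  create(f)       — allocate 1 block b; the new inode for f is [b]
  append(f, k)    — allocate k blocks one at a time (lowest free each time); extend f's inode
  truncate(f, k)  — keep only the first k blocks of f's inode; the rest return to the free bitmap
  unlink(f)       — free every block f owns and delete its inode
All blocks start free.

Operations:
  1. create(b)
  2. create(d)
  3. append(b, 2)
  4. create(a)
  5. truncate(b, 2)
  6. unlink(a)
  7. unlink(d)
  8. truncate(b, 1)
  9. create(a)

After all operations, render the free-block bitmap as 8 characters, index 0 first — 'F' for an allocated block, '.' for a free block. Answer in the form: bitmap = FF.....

bitmap = FF......

  1. create(b)  ⇒  F.......  {b→[0]}
  2. create(d)  ⇒  FF......  {b→[0]; d→[1]}
  3. append(b, 2)  ⇒  FFFF....  {b→[0, 2, 3]; d→[1]}
  4. create(a)  ⇒  FFFFF...  {a→[4]; b→[0, 2, 3]; d→[1]}
  5. truncate(b, 2)  ⇒  FFF.F...  {a→[4]; b→[0, 2]; d→[1]}
  6. unlink(a)  ⇒  FFF.....  {b→[0, 2]; d→[1]}
  7. unlink(d)  ⇒  F.F.....  {b→[0, 2]}
  8. truncate(b, 1)  ⇒  F.......  {b→[0]}
  9. create(a)  ⇒  FF......  {a→[1]; b→[0]}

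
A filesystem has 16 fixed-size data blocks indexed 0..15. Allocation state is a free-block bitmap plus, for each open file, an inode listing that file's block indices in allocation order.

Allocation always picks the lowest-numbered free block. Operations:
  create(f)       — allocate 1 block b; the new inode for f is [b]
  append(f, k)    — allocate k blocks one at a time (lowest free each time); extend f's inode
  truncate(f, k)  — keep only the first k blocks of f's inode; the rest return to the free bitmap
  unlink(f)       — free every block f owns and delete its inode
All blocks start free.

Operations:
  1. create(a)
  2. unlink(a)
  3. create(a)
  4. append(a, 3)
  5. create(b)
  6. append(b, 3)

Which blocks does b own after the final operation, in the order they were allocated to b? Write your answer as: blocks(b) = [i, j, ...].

blocks(b) = [4, 5, 6, 7]

create(a): bitmap=F............... | a=[0]
unlink(a): bitmap=................ | 
create(a): bitmap=F............... | a=[0]
append(a, 3): bitmap=FFFF............ | a=[0, 1, 2, 3]
create(b): bitmap=FFFFF........... | a=[0, 1, 2, 3] b=[4]
append(b, 3): bitmap=FFFFFFFF........ | a=[0, 1, 2, 3] b=[4, 5, 6, 7]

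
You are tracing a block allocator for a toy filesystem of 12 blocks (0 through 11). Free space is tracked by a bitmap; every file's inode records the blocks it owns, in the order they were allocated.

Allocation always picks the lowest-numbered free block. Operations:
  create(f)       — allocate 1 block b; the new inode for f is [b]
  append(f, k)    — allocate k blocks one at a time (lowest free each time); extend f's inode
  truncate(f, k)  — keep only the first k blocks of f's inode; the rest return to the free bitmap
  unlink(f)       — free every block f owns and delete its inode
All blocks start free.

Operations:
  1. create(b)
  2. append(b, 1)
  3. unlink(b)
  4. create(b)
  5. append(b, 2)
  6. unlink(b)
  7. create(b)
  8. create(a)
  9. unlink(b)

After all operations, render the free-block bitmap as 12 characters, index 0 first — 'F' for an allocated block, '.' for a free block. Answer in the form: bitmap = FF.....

create(b): bitmap=F........... | b=[0]
append(b, 1): bitmap=FF.......... | b=[0, 1]
unlink(b): bitmap=............ | 
create(b): bitmap=F........... | b=[0]
append(b, 2): bitmap=FFF......... | b=[0, 1, 2]
unlink(b): bitmap=............ | 
create(b): bitmap=F........... | b=[0]
create(a): bitmap=FF.......... | a=[1] b=[0]
unlink(b): bitmap=.F.......... | a=[1]

bitmap = .F..........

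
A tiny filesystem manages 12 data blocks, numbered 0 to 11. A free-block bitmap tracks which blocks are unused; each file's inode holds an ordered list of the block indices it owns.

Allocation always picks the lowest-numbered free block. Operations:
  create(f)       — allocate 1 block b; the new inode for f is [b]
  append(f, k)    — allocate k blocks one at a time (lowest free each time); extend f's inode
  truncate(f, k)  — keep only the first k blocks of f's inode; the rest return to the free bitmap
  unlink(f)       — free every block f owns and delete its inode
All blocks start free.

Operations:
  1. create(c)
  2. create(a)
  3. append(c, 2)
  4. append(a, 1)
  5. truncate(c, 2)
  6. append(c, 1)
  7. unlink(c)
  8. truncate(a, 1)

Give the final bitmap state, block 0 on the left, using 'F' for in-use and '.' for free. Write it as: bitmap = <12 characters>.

bitmap = .F..........

create(c): bitmap=F........... | c=[0]
create(a): bitmap=FF.......... | a=[1] c=[0]
append(c, 2): bitmap=FFFF........ | a=[1] c=[0, 2, 3]
append(a, 1): bitmap=FFFFF....... | a=[1, 4] c=[0, 2, 3]
truncate(c, 2): bitmap=FFF.F....... | a=[1, 4] c=[0, 2]
append(c, 1): bitmap=FFFFF....... | a=[1, 4] c=[0, 2, 3]
unlink(c): bitmap=.F..F....... | a=[1, 4]
truncate(a, 1): bitmap=.F.......... | a=[1]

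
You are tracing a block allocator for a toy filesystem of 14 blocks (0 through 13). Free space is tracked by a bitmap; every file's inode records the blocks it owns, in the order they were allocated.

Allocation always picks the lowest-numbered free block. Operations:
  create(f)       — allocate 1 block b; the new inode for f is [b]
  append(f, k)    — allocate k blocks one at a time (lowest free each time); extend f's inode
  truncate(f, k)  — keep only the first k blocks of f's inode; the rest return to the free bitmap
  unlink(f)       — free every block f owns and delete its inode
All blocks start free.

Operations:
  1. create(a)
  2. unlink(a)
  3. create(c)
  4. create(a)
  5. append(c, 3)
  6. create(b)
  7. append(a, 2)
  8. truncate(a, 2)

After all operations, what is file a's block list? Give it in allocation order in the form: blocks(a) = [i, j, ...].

blocks(a) = [1, 6]

create(a): bitmap=F............. | a=[0]
unlink(a): bitmap=.............. | 
create(c): bitmap=F............. | c=[0]
create(a): bitmap=FF............ | a=[1] c=[0]
append(c, 3): bitmap=FFFFF......... | a=[1] c=[0, 2, 3, 4]
create(b): bitmap=FFFFFF........ | a=[1] b=[5] c=[0, 2, 3, 4]
append(a, 2): bitmap=FFFFFFFF...... | a=[1, 6, 7] b=[5] c=[0, 2, 3, 4]
truncate(a, 2): bitmap=FFFFFFF....... | a=[1, 6] b=[5] c=[0, 2, 3, 4]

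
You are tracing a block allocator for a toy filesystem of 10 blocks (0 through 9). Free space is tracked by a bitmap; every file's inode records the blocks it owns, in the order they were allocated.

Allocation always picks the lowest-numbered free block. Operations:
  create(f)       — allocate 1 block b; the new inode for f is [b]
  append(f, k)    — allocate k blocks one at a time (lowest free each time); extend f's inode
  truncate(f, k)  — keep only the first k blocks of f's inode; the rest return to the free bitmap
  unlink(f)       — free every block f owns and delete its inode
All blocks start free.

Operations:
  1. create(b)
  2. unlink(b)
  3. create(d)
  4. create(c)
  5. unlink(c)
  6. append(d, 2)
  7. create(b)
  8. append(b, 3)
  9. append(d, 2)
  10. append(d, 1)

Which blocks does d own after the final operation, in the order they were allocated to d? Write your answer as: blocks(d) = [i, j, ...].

after create(b) → b:[0]  free=[F.........]
after unlink(b) →   free=[..........]
after create(d) → d:[0]  free=[F.........]
after create(c) → c:[1], d:[0]  free=[FF........]
after unlink(c) → d:[0]  free=[F.........]
after append(d, 2) → d:[0, 1, 2]  free=[FFF.......]
after create(b) → b:[3], d:[0, 1, 2]  free=[FFFF......]
after append(b, 3) → b:[3, 4, 5, 6], d:[0, 1, 2]  free=[FFFFFFF...]
after append(d, 2) → b:[3, 4, 5, 6], d:[0, 1, 2, 7, 8]  free=[FFFFFFFFF.]
after append(d, 1) → b:[3, 4, 5, 6], d:[0, 1, 2, 7, 8, 9]  free=[FFFFFFFFFF]

blocks(d) = [0, 1, 2, 7, 8, 9]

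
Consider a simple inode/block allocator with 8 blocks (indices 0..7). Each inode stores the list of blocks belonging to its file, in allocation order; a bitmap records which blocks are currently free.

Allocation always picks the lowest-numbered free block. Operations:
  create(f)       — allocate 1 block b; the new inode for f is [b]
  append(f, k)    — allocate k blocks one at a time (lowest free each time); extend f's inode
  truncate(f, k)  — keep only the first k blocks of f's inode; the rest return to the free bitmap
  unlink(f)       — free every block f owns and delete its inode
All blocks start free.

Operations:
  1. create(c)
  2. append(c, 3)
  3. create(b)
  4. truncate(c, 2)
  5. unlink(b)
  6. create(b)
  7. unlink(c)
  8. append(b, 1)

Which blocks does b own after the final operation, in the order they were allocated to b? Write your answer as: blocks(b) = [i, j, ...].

blocks(b) = [2, 0]

[1] create(c) — c=0 (map F.......)
[2] append(c, 3) — c=0,1,2,3 (map FFFF....)
[3] create(b) — b=4 c=0,1,2,3 (map FFFFF...)
[4] truncate(c, 2) — b=4 c=0,1 (map FF..F...)
[5] unlink(b) — c=0,1 (map FF......)
[6] create(b) — b=2 c=0,1 (map FFF.....)
[7] unlink(c) — b=2 (map ..F.....)
[8] append(b, 1) — b=2,0 (map F.F.....)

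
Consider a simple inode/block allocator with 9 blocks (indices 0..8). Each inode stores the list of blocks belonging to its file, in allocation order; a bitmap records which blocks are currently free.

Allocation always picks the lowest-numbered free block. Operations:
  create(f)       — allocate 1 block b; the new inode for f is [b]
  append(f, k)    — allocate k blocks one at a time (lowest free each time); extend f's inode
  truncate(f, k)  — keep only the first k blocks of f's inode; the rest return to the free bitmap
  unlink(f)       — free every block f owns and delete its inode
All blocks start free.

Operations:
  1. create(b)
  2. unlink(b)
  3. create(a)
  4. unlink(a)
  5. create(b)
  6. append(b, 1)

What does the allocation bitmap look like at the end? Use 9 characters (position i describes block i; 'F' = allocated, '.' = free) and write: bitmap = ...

after create(b) → b:[0]  free=[F........]
after unlink(b) →   free=[.........]
after create(a) → a:[0]  free=[F........]
after unlink(a) →   free=[.........]
after create(b) → b:[0]  free=[F........]
after append(b, 1) → b:[0, 1]  free=[FF.......]

bitmap = FF.......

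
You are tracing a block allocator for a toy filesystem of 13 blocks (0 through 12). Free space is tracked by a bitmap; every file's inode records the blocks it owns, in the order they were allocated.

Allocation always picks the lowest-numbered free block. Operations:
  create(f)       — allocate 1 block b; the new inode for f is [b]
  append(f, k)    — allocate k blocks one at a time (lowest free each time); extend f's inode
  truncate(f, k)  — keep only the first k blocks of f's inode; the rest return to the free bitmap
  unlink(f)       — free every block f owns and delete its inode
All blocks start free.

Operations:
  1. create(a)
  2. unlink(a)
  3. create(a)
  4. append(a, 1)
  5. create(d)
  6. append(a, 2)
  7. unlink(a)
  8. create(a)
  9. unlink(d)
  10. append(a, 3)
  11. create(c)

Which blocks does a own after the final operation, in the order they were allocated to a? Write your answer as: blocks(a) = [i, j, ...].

  1. create(a)  ⇒  F............  {a→[0]}
  2. unlink(a)  ⇒  .............  {}
  3. create(a)  ⇒  F............  {a→[0]}
  4. append(a, 1)  ⇒  FF...........  {a→[0, 1]}
  5. create(d)  ⇒  FFF..........  {a→[0, 1]; d→[2]}
  6. append(a, 2)  ⇒  FFFFF........  {a→[0, 1, 3, 4]; d→[2]}
  7. unlink(a)  ⇒  ..F..........  {d→[2]}
  8. create(a)  ⇒  F.F..........  {a→[0]; d→[2]}
  9. unlink(d)  ⇒  F............  {a→[0]}
  10. append(a, 3)  ⇒  FFFF.........  {a→[0, 1, 2, 3]}
  11. create(c)  ⇒  FFFFF........  {a→[0, 1, 2, 3]; c→[4]}

blocks(a) = [0, 1, 2, 3]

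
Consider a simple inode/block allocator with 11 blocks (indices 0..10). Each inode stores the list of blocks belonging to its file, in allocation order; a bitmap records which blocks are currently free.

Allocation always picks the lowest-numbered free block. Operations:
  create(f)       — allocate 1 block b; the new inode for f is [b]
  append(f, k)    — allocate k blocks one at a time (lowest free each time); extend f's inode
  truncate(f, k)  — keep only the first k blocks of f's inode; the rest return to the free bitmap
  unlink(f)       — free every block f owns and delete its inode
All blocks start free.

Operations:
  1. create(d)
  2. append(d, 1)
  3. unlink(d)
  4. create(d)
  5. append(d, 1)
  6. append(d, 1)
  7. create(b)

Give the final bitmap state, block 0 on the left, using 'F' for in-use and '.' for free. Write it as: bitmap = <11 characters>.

bitmap = FFFF.......

create(d): bitmap=F.......... | d=[0]
append(d, 1): bitmap=FF......... | d=[0, 1]
unlink(d): bitmap=........... | 
create(d): bitmap=F.......... | d=[0]
append(d, 1): bitmap=FF......... | d=[0, 1]
append(d, 1): bitmap=FFF........ | d=[0, 1, 2]
create(b): bitmap=FFFF....... | b=[3] d=[0, 1, 2]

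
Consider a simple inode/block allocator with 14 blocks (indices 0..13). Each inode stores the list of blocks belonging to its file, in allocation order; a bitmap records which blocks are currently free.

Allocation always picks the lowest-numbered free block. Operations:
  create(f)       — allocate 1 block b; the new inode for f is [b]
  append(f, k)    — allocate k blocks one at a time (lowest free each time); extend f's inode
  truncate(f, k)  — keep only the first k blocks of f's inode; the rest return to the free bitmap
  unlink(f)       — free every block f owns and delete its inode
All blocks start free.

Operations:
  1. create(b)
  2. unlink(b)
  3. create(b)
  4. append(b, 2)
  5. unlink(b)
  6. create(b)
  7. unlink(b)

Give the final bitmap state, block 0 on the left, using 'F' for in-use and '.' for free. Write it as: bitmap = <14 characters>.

create(b): bitmap=F............. | b=[0]
unlink(b): bitmap=.............. | 
create(b): bitmap=F............. | b=[0]
append(b, 2): bitmap=FFF........... | b=[0, 1, 2]
unlink(b): bitmap=.............. | 
create(b): bitmap=F............. | b=[0]
unlink(b): bitmap=.............. | 

bitmap = ..............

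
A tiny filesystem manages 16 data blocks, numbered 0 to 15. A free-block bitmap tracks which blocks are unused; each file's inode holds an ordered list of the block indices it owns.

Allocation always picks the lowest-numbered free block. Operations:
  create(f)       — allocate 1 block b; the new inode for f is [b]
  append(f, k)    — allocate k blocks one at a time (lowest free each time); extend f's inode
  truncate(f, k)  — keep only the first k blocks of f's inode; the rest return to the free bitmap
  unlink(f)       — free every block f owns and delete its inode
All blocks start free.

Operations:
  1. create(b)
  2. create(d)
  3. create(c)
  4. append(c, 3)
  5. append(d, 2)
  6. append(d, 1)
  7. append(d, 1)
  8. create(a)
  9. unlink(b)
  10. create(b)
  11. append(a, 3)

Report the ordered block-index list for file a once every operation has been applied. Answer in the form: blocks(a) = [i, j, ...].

after create(b) → b:[0]  free=[F...............]
after create(d) → b:[0], d:[1]  free=[FF..............]
after create(c) → b:[0], c:[2], d:[1]  free=[FFF.............]
after append(c, 3) → b:[0], c:[2, 3, 4, 5], d:[1]  free=[FFFFFF..........]
after append(d, 2) → b:[0], c:[2, 3, 4, 5], d:[1, 6, 7]  free=[FFFFFFFF........]
after append(d, 1) → b:[0], c:[2, 3, 4, 5], d:[1, 6, 7, 8]  free=[FFFFFFFFF.......]
after append(d, 1) → b:[0], c:[2, 3, 4, 5], d:[1, 6, 7, 8, 9]  free=[FFFFFFFFFF......]
after create(a) → a:[10], b:[0], c:[2, 3, 4, 5], d:[1, 6, 7, 8, 9]  free=[FFFFFFFFFFF.....]
after unlink(b) → a:[10], c:[2, 3, 4, 5], d:[1, 6, 7, 8, 9]  free=[.FFFFFFFFFF.....]
after create(b) → a:[10], b:[0], c:[2, 3, 4, 5], d:[1, 6, 7, 8, 9]  free=[FFFFFFFFFFF.....]
after append(a, 3) → a:[10, 11, 12, 13], b:[0], c:[2, 3, 4, 5], d:[1, 6, 7, 8, 9]  free=[FFFFFFFFFFFFFF..]

blocks(a) = [10, 11, 12, 13]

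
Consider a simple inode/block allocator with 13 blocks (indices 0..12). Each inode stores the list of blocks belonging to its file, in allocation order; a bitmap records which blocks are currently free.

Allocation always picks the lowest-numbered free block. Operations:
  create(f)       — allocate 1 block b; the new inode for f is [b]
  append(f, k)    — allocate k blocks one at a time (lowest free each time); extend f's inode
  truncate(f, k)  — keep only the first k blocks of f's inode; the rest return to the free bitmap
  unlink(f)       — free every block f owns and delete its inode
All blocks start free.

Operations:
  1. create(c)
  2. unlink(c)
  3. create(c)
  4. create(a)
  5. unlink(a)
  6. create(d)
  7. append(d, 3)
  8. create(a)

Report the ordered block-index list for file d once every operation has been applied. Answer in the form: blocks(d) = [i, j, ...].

  1. create(c)  ⇒  F............  {c→[0]}
  2. unlink(c)  ⇒  .............  {}
  3. create(c)  ⇒  F............  {c→[0]}
  4. create(a)  ⇒  FF...........  {a→[1]; c→[0]}
  5. unlink(a)  ⇒  F............  {c→[0]}
  6. create(d)  ⇒  FF...........  {c→[0]; d→[1]}
  7. append(d, 3)  ⇒  FFFFF........  {c→[0]; d→[1, 2, 3, 4]}
  8. create(a)  ⇒  FFFFFF.......  {a→[5]; c→[0]; d→[1, 2, 3, 4]}

blocks(d) = [1, 2, 3, 4]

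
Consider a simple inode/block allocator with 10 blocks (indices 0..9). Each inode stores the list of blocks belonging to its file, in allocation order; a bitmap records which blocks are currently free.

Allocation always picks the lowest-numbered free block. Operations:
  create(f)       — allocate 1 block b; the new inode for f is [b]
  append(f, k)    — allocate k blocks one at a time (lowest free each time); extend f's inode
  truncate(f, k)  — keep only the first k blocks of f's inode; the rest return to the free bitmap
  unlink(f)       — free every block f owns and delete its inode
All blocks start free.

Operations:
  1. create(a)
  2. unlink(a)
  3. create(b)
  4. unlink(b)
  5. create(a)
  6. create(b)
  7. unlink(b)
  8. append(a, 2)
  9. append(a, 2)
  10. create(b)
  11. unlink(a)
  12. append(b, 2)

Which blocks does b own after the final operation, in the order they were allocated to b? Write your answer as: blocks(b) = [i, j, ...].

after create(a) → a:[0]  free=[F.........]
after unlink(a) →   free=[..........]
after create(b) → b:[0]  free=[F.........]
after unlink(b) →   free=[..........]
after create(a) → a:[0]  free=[F.........]
after create(b) → a:[0], b:[1]  free=[FF........]
after unlink(b) → a:[0]  free=[F.........]
after append(a, 2) → a:[0, 1, 2]  free=[FFF.......]
after append(a, 2) → a:[0, 1, 2, 3, 4]  free=[FFFFF.....]
after create(b) → a:[0, 1, 2, 3, 4], b:[5]  free=[FFFFFF....]
after unlink(a) → b:[5]  free=[.....F....]
after append(b, 2) → b:[5, 0, 1]  free=[FF...F....]

blocks(b) = [5, 0, 1]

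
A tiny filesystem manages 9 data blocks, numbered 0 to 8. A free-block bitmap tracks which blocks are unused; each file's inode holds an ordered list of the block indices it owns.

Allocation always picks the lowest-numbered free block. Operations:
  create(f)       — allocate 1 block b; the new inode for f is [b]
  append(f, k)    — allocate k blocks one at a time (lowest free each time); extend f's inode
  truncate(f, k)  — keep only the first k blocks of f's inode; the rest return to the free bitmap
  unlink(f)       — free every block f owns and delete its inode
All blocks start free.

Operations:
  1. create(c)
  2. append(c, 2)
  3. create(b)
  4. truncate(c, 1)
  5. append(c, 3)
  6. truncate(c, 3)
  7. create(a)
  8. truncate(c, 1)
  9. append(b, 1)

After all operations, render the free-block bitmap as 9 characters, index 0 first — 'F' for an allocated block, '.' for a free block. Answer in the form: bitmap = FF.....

bitmap = FF.FF....

  1. create(c)  ⇒  F........  {c→[0]}
  2. append(c, 2)  ⇒  FFF......  {c→[0, 1, 2]}
  3. create(b)  ⇒  FFFF.....  {b→[3]; c→[0, 1, 2]}
  4. truncate(c, 1)  ⇒  F..F.....  {b→[3]; c→[0]}
  5. append(c, 3)  ⇒  FFFFF....  {b→[3]; c→[0, 1, 2, 4]}
  6. truncate(c, 3)  ⇒  FFFF.....  {b→[3]; c→[0, 1, 2]}
  7. create(a)  ⇒  FFFFF....  {a→[4]; b→[3]; c→[0, 1, 2]}
  8. truncate(c, 1)  ⇒  F..FF....  {a→[4]; b→[3]; c→[0]}
  9. append(b, 1)  ⇒  FF.FF....  {a→[4]; b→[3, 1]; c→[0]}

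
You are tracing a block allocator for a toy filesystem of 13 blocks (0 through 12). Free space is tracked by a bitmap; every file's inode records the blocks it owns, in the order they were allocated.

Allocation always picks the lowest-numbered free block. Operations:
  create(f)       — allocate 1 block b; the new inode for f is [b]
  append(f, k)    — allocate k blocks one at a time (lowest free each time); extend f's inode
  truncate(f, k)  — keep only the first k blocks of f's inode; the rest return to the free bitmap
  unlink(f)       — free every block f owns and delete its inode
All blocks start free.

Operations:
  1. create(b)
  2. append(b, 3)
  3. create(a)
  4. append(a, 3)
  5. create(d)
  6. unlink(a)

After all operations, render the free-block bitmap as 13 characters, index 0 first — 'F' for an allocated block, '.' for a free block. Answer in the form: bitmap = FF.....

  1. create(b)  ⇒  F............  {b→[0]}
  2. append(b, 3)  ⇒  FFFF.........  {b→[0, 1, 2, 3]}
  3. create(a)  ⇒  FFFFF........  {a→[4]; b→[0, 1, 2, 3]}
  4. append(a, 3)  ⇒  FFFFFFFF.....  {a→[4, 5, 6, 7]; b→[0, 1, 2, 3]}
  5. create(d)  ⇒  FFFFFFFFF....  {a→[4, 5, 6, 7]; b→[0, 1, 2, 3]; d→[8]}
  6. unlink(a)  ⇒  FFFF....F....  {b→[0, 1, 2, 3]; d→[8]}

bitmap = FFFF....F....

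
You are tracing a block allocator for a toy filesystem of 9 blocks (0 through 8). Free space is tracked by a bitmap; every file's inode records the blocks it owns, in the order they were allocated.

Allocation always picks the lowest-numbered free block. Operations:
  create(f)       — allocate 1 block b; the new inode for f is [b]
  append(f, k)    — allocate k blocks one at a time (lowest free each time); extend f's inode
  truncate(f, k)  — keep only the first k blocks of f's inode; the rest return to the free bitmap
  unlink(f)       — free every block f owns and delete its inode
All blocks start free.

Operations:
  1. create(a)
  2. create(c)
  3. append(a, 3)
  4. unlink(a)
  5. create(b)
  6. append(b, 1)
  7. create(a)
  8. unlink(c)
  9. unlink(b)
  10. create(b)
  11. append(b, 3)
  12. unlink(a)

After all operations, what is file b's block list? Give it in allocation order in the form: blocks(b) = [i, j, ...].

  1. create(a)  ⇒  F........  {a→[0]}
  2. create(c)  ⇒  FF.......  {a→[0]; c→[1]}
  3. append(a, 3)  ⇒  FFFFF....  {a→[0, 2, 3, 4]; c→[1]}
  4. unlink(a)  ⇒  .F.......  {c→[1]}
  5. create(b)  ⇒  FF.......  {b→[0]; c→[1]}
  6. append(b, 1)  ⇒  FFF......  {b→[0, 2]; c→[1]}
  7. create(a)  ⇒  FFFF.....  {a→[3]; b→[0, 2]; c→[1]}
  8. unlink(c)  ⇒  F.FF.....  {a→[3]; b→[0, 2]}
  9. unlink(b)  ⇒  ...F.....  {a→[3]}
  10. create(b)  ⇒  F..F.....  {a→[3]; b→[0]}
  11. append(b, 3)  ⇒  FFFFF....  {a→[3]; b→[0, 1, 2, 4]}
  12. unlink(a)  ⇒  FFF.F....  {b→[0, 1, 2, 4]}

blocks(b) = [0, 1, 2, 4]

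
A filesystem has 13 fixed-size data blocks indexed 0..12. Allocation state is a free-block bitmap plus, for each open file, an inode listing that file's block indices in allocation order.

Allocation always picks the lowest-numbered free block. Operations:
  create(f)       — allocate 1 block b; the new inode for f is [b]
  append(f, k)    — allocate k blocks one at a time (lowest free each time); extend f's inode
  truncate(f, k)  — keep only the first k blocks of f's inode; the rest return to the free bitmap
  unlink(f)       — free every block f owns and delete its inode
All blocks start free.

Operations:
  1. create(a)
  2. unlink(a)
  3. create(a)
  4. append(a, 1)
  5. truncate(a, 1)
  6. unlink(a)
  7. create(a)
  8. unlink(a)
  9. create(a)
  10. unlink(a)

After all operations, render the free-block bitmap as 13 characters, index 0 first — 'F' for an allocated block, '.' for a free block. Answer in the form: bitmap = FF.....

bitmap = .............

  1. create(a)  ⇒  F............  {a→[0]}
  2. unlink(a)  ⇒  .............  {}
  3. create(a)  ⇒  F............  {a→[0]}
  4. append(a, 1)  ⇒  FF...........  {a→[0, 1]}
  5. truncate(a, 1)  ⇒  F............  {a→[0]}
  6. unlink(a)  ⇒  .............  {}
  7. create(a)  ⇒  F............  {a→[0]}
  8. unlink(a)  ⇒  .............  {}
  9. create(a)  ⇒  F............  {a→[0]}
  10. unlink(a)  ⇒  .............  {}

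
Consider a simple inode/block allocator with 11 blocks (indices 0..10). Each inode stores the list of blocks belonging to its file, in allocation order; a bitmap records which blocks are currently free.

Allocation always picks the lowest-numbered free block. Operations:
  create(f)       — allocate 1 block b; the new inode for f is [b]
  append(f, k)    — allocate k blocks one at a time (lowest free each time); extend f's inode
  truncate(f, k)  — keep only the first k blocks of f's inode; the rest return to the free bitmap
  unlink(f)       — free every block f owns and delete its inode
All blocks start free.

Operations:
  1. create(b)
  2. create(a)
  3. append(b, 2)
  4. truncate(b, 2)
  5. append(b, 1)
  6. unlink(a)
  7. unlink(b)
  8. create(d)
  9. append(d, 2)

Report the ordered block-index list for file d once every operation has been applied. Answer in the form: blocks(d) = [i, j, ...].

blocks(d) = [0, 1, 2]

create(b): bitmap=F.......... | b=[0]
create(a): bitmap=FF......... | a=[1] b=[0]
append(b, 2): bitmap=FFFF....... | a=[1] b=[0, 2, 3]
truncate(b, 2): bitmap=FFF........ | a=[1] b=[0, 2]
append(b, 1): bitmap=FFFF....... | a=[1] b=[0, 2, 3]
unlink(a): bitmap=F.FF....... | b=[0, 2, 3]
unlink(b): bitmap=........... | 
create(d): bitmap=F.......... | d=[0]
append(d, 2): bitmap=FFF........ | d=[0, 1, 2]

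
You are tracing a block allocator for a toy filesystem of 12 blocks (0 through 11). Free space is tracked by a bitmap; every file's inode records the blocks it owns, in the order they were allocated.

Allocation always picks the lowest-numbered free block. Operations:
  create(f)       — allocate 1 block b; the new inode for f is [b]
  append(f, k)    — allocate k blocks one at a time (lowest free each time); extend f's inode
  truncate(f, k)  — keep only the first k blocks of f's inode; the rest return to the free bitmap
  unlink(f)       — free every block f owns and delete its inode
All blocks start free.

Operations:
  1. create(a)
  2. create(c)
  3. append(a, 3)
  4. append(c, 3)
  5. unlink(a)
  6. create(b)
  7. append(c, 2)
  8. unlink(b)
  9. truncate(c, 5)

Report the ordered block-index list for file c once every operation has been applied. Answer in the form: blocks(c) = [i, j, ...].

  1. create(a)  ⇒  F...........  {a→[0]}
  2. create(c)  ⇒  FF..........  {a→[0]; c→[1]}
  3. append(a, 3)  ⇒  FFFFF.......  {a→[0, 2, 3, 4]; c→[1]}
  4. append(c, 3)  ⇒  FFFFFFFF....  {a→[0, 2, 3, 4]; c→[1, 5, 6, 7]}
  5. unlink(a)  ⇒  .F...FFF....  {c→[1, 5, 6, 7]}
  6. create(b)  ⇒  FF...FFF....  {b→[0]; c→[1, 5, 6, 7]}
  7. append(c, 2)  ⇒  FFFF.FFF....  {b→[0]; c→[1, 5, 6, 7, 2, 3]}
  8. unlink(b)  ⇒  .FFF.FFF....  {c→[1, 5, 6, 7, 2, 3]}
  9. truncate(c, 5)  ⇒  .FF..FFF....  {c→[1, 5, 6, 7, 2]}

blocks(c) = [1, 5, 6, 7, 2]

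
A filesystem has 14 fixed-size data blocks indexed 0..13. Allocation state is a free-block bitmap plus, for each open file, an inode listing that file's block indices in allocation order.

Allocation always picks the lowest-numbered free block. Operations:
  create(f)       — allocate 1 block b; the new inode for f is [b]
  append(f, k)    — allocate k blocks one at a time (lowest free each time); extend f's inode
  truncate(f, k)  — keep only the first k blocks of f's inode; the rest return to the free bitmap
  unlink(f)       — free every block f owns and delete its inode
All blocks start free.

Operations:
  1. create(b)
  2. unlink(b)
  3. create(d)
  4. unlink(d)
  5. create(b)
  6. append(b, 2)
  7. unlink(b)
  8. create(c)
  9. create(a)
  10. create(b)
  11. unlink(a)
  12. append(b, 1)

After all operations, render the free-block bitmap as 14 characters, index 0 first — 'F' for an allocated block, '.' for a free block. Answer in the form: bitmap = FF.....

  1. create(b)  ⇒  F.............  {b→[0]}
  2. unlink(b)  ⇒  ..............  {}
  3. create(d)  ⇒  F.............  {d→[0]}
  4. unlink(d)  ⇒  ..............  {}
  5. create(b)  ⇒  F.............  {b→[0]}
  6. append(b, 2)  ⇒  FFF...........  {b→[0, 1, 2]}
  7. unlink(b)  ⇒  ..............  {}
  8. create(c)  ⇒  F.............  {c→[0]}
  9. create(a)  ⇒  FF............  {a→[1]; c→[0]}
  10. create(b)  ⇒  FFF...........  {a→[1]; b→[2]; c→[0]}
  11. unlink(a)  ⇒  F.F...........  {b→[2]; c→[0]}
  12. append(b, 1)  ⇒  FFF...........  {b→[2, 1]; c→[0]}

bitmap = FFF...........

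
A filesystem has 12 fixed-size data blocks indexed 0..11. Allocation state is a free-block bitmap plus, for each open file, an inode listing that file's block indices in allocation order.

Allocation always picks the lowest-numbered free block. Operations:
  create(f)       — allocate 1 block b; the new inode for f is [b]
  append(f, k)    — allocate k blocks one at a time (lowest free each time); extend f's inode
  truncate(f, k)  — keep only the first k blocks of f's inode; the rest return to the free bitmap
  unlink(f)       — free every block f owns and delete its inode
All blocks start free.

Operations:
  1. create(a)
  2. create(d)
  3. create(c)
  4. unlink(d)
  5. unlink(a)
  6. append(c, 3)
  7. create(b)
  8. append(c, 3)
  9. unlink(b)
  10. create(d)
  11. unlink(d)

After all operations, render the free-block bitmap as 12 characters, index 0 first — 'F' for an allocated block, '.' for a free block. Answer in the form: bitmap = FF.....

  1. create(a)  ⇒  F...........  {a→[0]}
  2. create(d)  ⇒  FF..........  {a→[0]; d→[1]}
  3. create(c)  ⇒  FFF.........  {a→[0]; c→[2]; d→[1]}
  4. unlink(d)  ⇒  F.F.........  {a→[0]; c→[2]}
  5. unlink(a)  ⇒  ..F.........  {c→[2]}
  6. append(c, 3)  ⇒  FFFF........  {c→[2, 0, 1, 3]}
  7. create(b)  ⇒  FFFFF.......  {b→[4]; c→[2, 0, 1, 3]}
  8. append(c, 3)  ⇒  FFFFFFFF....  {b→[4]; c→[2, 0, 1, 3, 5, 6, 7]}
  9. unlink(b)  ⇒  FFFF.FFF....  {c→[2, 0, 1, 3, 5, 6, 7]}
  10. create(d)  ⇒  FFFFFFFF....  {c→[2, 0, 1, 3, 5, 6, 7]; d→[4]}
  11. unlink(d)  ⇒  FFFF.FFF....  {c→[2, 0, 1, 3, 5, 6, 7]}

bitmap = FFFF.FFF....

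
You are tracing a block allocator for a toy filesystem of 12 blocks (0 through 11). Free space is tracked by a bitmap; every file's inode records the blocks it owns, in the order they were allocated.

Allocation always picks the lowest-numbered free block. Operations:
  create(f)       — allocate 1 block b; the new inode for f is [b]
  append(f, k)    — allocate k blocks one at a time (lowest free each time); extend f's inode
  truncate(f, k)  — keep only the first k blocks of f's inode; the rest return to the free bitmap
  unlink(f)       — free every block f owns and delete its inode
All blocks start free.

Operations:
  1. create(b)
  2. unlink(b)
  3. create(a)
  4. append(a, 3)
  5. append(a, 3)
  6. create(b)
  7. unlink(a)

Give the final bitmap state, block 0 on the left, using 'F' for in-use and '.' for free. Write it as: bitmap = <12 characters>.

[1] create(b) — b=0 (map F...........)
[2] unlink(b) —  (map ............)
[3] create(a) — a=0 (map F...........)
[4] append(a, 3) — a=0,1,2,3 (map FFFF........)
[5] append(a, 3) — a=0,1,2,3,4,5,6 (map FFFFFFF.....)
[6] create(b) — a=0,1,2,3,4,5,6 b=7 (map FFFFFFFF....)
[7] unlink(a) — b=7 (map .......F....)

bitmap = .......F....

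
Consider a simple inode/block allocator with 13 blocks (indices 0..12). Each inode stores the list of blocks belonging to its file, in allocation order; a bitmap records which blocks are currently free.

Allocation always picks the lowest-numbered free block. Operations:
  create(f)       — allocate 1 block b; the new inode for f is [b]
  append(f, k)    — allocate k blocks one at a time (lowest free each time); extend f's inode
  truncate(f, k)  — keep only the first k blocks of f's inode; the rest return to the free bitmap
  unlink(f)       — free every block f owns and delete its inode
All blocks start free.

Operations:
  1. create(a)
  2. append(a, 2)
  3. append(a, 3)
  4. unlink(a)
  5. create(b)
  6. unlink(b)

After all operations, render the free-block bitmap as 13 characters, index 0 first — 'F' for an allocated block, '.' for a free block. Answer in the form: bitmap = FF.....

bitmap = .............

[1] create(a) — a=0 (map F............)
[2] append(a, 2) — a=0,1,2 (map FFF..........)
[3] append(a, 3) — a=0,1,2,3,4,5 (map FFFFFF.......)
[4] unlink(a) —  (map .............)
[5] create(b) — b=0 (map F............)
[6] unlink(b) —  (map .............)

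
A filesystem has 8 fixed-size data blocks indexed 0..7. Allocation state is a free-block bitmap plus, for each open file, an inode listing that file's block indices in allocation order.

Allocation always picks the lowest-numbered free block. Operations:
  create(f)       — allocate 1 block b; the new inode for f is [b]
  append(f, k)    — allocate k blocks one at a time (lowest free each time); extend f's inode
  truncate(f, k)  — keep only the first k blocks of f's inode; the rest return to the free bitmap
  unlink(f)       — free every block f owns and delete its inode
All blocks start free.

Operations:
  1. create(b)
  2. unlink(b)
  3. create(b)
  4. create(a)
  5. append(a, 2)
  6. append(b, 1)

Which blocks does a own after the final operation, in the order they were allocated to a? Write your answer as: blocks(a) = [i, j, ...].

  1. create(b)  ⇒  F.......  {b→[0]}
  2. unlink(b)  ⇒  ........  {}
  3. create(b)  ⇒  F.......  {b→[0]}
  4. create(a)  ⇒  FF......  {a→[1]; b→[0]}
  5. append(a, 2)  ⇒  FFFF....  {a→[1, 2, 3]; b→[0]}
  6. append(b, 1)  ⇒  FFFFF...  {a→[1, 2, 3]; b→[0, 4]}

blocks(a) = [1, 2, 3]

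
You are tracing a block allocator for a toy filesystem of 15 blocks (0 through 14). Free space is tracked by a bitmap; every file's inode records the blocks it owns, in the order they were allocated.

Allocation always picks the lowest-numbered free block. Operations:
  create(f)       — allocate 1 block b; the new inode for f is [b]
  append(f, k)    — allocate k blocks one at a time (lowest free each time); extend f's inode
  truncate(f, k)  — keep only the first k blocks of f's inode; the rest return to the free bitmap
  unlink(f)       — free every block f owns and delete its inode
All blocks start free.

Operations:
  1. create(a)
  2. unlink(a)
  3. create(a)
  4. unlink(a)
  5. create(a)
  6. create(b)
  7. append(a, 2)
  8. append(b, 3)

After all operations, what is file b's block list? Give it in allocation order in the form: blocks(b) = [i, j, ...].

create(a): bitmap=F.............. | a=[0]
unlink(a): bitmap=............... | 
create(a): bitmap=F.............. | a=[0]
unlink(a): bitmap=............... | 
create(a): bitmap=F.............. | a=[0]
create(b): bitmap=FF............. | a=[0] b=[1]
append(a, 2): bitmap=FFFF........... | a=[0, 2, 3] b=[1]
append(b, 3): bitmap=FFFFFFF........ | a=[0, 2, 3] b=[1, 4, 5, 6]

blocks(b) = [1, 4, 5, 6]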